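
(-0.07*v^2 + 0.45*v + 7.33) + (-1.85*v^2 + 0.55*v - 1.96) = -1.92*v^2 + 1.0*v + 5.37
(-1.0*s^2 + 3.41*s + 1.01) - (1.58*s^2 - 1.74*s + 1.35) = -2.58*s^2 + 5.15*s - 0.34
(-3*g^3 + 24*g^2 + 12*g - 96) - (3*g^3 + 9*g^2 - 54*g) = -6*g^3 + 15*g^2 + 66*g - 96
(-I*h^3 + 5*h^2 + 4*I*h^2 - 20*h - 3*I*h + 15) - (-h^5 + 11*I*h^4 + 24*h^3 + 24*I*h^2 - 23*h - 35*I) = h^5 - 11*I*h^4 - 24*h^3 - I*h^3 + 5*h^2 - 20*I*h^2 + 3*h - 3*I*h + 15 + 35*I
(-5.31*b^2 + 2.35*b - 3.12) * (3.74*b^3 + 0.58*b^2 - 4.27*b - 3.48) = -19.8594*b^5 + 5.7092*b^4 + 12.3679*b^3 + 6.6347*b^2 + 5.1444*b + 10.8576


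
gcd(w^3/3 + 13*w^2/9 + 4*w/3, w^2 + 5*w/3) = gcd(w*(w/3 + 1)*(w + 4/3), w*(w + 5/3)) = w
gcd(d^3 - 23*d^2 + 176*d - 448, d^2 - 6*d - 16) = d - 8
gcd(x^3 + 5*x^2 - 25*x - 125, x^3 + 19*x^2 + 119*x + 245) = x + 5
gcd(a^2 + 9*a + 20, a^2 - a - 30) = a + 5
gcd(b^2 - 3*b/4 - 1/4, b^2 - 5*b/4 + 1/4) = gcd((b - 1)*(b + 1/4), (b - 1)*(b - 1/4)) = b - 1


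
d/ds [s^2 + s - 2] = 2*s + 1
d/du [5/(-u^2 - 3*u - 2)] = 5*(2*u + 3)/(u^2 + 3*u + 2)^2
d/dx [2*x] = 2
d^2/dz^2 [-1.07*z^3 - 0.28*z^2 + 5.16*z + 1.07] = -6.42*z - 0.56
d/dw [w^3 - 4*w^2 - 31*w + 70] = 3*w^2 - 8*w - 31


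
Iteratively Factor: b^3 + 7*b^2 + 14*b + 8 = (b + 4)*(b^2 + 3*b + 2) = (b + 2)*(b + 4)*(b + 1)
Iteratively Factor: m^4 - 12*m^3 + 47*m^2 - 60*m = (m - 3)*(m^3 - 9*m^2 + 20*m) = m*(m - 3)*(m^2 - 9*m + 20) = m*(m - 4)*(m - 3)*(m - 5)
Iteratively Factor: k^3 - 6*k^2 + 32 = (k - 4)*(k^2 - 2*k - 8) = (k - 4)*(k + 2)*(k - 4)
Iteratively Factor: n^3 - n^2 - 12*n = (n + 3)*(n^2 - 4*n) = (n - 4)*(n + 3)*(n)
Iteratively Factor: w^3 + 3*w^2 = (w + 3)*(w^2) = w*(w + 3)*(w)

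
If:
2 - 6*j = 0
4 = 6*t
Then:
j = 1/3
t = 2/3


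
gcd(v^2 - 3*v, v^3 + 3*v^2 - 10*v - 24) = v - 3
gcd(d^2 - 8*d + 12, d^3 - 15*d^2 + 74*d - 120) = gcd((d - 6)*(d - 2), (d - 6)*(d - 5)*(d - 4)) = d - 6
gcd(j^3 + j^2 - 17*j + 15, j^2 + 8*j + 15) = j + 5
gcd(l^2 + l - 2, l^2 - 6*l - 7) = 1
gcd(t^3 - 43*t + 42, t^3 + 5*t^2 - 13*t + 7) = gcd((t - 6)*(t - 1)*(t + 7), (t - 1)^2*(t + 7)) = t^2 + 6*t - 7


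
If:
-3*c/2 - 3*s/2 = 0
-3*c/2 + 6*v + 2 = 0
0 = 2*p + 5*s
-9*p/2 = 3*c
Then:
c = 0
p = 0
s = 0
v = -1/3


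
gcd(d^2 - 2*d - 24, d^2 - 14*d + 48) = d - 6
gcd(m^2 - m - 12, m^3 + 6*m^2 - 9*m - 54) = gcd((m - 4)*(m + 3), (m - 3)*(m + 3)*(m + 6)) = m + 3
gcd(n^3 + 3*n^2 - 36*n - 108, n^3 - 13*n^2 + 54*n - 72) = n - 6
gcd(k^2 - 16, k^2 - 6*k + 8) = k - 4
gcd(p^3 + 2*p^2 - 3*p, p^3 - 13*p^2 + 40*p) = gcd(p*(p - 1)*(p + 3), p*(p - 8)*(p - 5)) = p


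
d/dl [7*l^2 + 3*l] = 14*l + 3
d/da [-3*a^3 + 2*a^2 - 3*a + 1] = -9*a^2 + 4*a - 3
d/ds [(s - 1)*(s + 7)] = 2*s + 6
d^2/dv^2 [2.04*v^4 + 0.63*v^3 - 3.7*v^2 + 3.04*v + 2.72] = 24.48*v^2 + 3.78*v - 7.4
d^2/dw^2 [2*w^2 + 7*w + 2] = 4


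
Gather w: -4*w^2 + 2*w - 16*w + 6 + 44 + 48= -4*w^2 - 14*w + 98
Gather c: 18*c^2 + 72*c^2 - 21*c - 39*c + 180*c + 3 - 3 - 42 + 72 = 90*c^2 + 120*c + 30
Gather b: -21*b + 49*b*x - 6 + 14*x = b*(49*x - 21) + 14*x - 6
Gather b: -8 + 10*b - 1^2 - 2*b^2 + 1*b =-2*b^2 + 11*b - 9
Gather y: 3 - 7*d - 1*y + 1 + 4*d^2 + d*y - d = 4*d^2 - 8*d + y*(d - 1) + 4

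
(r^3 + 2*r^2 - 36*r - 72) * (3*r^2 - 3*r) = 3*r^5 + 3*r^4 - 114*r^3 - 108*r^2 + 216*r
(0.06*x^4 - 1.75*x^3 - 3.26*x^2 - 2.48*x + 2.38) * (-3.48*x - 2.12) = -0.2088*x^5 + 5.9628*x^4 + 15.0548*x^3 + 15.5416*x^2 - 3.0248*x - 5.0456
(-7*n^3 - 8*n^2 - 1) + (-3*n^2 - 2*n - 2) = -7*n^3 - 11*n^2 - 2*n - 3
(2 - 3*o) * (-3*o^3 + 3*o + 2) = 9*o^4 - 6*o^3 - 9*o^2 + 4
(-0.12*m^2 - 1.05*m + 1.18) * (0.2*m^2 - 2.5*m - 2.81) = -0.024*m^4 + 0.09*m^3 + 3.1982*m^2 + 0.000500000000000611*m - 3.3158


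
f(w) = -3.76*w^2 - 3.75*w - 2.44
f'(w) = -7.52*w - 3.75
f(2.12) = -27.29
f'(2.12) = -19.69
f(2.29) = -30.75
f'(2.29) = -20.97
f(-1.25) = -3.63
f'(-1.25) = 5.65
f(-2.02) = -10.21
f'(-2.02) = 11.44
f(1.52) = -16.83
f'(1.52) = -15.18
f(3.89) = -73.92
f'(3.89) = -33.00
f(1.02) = -10.18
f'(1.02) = -11.42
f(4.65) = -101.18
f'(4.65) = -38.72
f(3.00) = -47.53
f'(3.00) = -26.31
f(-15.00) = -792.19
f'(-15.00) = 109.05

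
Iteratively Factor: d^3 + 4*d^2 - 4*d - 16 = (d + 2)*(d^2 + 2*d - 8) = (d - 2)*(d + 2)*(d + 4)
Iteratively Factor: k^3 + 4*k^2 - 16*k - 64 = (k - 4)*(k^2 + 8*k + 16) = (k - 4)*(k + 4)*(k + 4)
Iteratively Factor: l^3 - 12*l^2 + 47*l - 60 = (l - 3)*(l^2 - 9*l + 20) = (l - 5)*(l - 3)*(l - 4)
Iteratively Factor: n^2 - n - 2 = (n + 1)*(n - 2)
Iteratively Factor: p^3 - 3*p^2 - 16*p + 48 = (p - 4)*(p^2 + p - 12) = (p - 4)*(p - 3)*(p + 4)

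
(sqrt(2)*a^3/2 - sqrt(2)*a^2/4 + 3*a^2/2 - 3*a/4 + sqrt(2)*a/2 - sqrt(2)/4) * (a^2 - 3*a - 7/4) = sqrt(2)*a^5/2 - 7*sqrt(2)*a^4/4 + 3*a^4/2 - 21*a^3/4 + 3*sqrt(2)*a^3/8 - 21*sqrt(2)*a^2/16 - 3*a^2/8 - sqrt(2)*a/8 + 21*a/16 + 7*sqrt(2)/16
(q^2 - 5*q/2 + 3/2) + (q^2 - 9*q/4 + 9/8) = 2*q^2 - 19*q/4 + 21/8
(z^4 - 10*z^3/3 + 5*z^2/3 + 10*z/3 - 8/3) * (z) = z^5 - 10*z^4/3 + 5*z^3/3 + 10*z^2/3 - 8*z/3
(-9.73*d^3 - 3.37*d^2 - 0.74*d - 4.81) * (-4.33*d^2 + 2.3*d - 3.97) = 42.1309*d^5 - 7.7869*d^4 + 34.0813*d^3 + 32.5042*d^2 - 8.1252*d + 19.0957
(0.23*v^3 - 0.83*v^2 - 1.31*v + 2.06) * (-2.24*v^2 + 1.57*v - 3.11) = -0.5152*v^5 + 2.2203*v^4 + 0.916000000000001*v^3 - 4.0898*v^2 + 7.3083*v - 6.4066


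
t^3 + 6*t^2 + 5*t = t*(t + 1)*(t + 5)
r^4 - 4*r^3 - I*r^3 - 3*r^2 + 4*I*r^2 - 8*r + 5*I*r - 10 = (r - 5)*(r - 2*I)*(-I*r + 1)*(I*r + I)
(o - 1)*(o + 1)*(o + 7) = o^3 + 7*o^2 - o - 7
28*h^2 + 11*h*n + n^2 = (4*h + n)*(7*h + n)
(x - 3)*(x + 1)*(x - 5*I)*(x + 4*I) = x^4 - 2*x^3 - I*x^3 + 17*x^2 + 2*I*x^2 - 40*x + 3*I*x - 60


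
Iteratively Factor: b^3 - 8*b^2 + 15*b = (b - 3)*(b^2 - 5*b) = (b - 5)*(b - 3)*(b)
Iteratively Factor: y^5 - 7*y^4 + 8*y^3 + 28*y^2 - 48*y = (y + 2)*(y^4 - 9*y^3 + 26*y^2 - 24*y) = (y - 2)*(y + 2)*(y^3 - 7*y^2 + 12*y) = y*(y - 2)*(y + 2)*(y^2 - 7*y + 12) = y*(y - 4)*(y - 2)*(y + 2)*(y - 3)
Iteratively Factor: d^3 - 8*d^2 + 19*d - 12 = (d - 4)*(d^2 - 4*d + 3) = (d - 4)*(d - 3)*(d - 1)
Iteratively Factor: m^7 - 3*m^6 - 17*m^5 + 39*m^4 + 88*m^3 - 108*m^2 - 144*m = (m + 2)*(m^6 - 5*m^5 - 7*m^4 + 53*m^3 - 18*m^2 - 72*m) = (m - 4)*(m + 2)*(m^5 - m^4 - 11*m^3 + 9*m^2 + 18*m) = (m - 4)*(m + 1)*(m + 2)*(m^4 - 2*m^3 - 9*m^2 + 18*m) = (m - 4)*(m - 3)*(m + 1)*(m + 2)*(m^3 + m^2 - 6*m) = (m - 4)*(m - 3)*(m + 1)*(m + 2)*(m + 3)*(m^2 - 2*m) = (m - 4)*(m - 3)*(m - 2)*(m + 1)*(m + 2)*(m + 3)*(m)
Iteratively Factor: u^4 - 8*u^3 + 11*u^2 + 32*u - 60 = (u - 3)*(u^3 - 5*u^2 - 4*u + 20) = (u - 3)*(u + 2)*(u^2 - 7*u + 10) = (u - 3)*(u - 2)*(u + 2)*(u - 5)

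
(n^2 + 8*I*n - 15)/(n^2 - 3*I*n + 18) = (n + 5*I)/(n - 6*I)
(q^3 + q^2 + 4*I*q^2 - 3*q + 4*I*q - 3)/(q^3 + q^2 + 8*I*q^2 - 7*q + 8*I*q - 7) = (q + 3*I)/(q + 7*I)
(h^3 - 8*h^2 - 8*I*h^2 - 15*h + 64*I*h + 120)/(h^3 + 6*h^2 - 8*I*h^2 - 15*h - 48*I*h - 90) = (h - 8)/(h + 6)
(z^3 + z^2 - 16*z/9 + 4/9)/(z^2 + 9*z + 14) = (z^2 - z + 2/9)/(z + 7)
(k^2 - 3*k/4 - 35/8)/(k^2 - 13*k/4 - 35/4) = (k - 5/2)/(k - 5)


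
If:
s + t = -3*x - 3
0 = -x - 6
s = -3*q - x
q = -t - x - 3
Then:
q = -3/2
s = 21/2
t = 9/2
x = -6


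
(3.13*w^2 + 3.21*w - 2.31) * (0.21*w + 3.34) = 0.6573*w^3 + 11.1283*w^2 + 10.2363*w - 7.7154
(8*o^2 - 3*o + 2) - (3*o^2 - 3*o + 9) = 5*o^2 - 7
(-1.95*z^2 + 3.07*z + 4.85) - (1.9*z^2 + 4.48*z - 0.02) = -3.85*z^2 - 1.41*z + 4.87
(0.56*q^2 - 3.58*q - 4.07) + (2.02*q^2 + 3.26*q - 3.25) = 2.58*q^2 - 0.32*q - 7.32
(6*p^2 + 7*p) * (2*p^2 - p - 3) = 12*p^4 + 8*p^3 - 25*p^2 - 21*p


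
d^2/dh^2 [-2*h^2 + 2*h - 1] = -4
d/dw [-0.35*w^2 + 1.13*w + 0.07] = 1.13 - 0.7*w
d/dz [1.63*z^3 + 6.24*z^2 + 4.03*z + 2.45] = 4.89*z^2 + 12.48*z + 4.03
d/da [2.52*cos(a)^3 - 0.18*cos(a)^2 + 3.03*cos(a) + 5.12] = (-7.56*cos(a)^2 + 0.36*cos(a) - 3.03)*sin(a)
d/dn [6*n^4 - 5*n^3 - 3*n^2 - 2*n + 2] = 24*n^3 - 15*n^2 - 6*n - 2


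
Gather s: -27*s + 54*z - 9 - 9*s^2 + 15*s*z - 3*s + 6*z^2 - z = -9*s^2 + s*(15*z - 30) + 6*z^2 + 53*z - 9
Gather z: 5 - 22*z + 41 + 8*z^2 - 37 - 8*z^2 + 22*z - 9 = 0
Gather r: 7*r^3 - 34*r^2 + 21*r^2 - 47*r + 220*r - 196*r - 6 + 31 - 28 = 7*r^3 - 13*r^2 - 23*r - 3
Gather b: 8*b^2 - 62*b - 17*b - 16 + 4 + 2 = 8*b^2 - 79*b - 10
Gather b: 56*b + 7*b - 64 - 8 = 63*b - 72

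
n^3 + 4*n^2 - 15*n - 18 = (n - 3)*(n + 1)*(n + 6)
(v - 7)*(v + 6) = v^2 - v - 42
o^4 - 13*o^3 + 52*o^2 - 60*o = o*(o - 6)*(o - 5)*(o - 2)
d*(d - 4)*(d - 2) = d^3 - 6*d^2 + 8*d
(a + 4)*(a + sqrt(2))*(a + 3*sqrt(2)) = a^3 + 4*a^2 + 4*sqrt(2)*a^2 + 6*a + 16*sqrt(2)*a + 24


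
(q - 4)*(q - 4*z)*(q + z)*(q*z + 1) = q^4*z - 3*q^3*z^2 - 4*q^3*z + q^3 - 4*q^2*z^3 + 12*q^2*z^2 - 3*q^2*z - 4*q^2 + 16*q*z^3 - 4*q*z^2 + 12*q*z + 16*z^2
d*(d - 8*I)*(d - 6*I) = d^3 - 14*I*d^2 - 48*d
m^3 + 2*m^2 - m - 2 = (m - 1)*(m + 1)*(m + 2)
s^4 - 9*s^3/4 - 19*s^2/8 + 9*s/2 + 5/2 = (s - 2)^2*(s + 1/2)*(s + 5/4)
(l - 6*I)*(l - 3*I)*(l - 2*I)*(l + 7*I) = l^4 - 4*I*l^3 + 41*l^2 - 216*I*l - 252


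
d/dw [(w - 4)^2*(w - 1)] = 3*(w - 4)*(w - 2)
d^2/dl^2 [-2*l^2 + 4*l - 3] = -4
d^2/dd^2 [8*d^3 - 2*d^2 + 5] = 48*d - 4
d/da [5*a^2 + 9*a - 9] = 10*a + 9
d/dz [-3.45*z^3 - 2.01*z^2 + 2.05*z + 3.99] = -10.35*z^2 - 4.02*z + 2.05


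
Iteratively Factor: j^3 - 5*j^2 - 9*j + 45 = (j - 3)*(j^2 - 2*j - 15) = (j - 5)*(j - 3)*(j + 3)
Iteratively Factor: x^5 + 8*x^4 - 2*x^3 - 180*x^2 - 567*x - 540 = (x + 4)*(x^4 + 4*x^3 - 18*x^2 - 108*x - 135) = (x + 3)*(x + 4)*(x^3 + x^2 - 21*x - 45) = (x + 3)^2*(x + 4)*(x^2 - 2*x - 15) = (x + 3)^3*(x + 4)*(x - 5)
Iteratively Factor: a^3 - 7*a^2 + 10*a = (a - 2)*(a^2 - 5*a) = a*(a - 2)*(a - 5)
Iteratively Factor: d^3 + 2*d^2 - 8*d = (d + 4)*(d^2 - 2*d) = (d - 2)*(d + 4)*(d)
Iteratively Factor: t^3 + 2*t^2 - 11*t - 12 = (t + 4)*(t^2 - 2*t - 3) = (t + 1)*(t + 4)*(t - 3)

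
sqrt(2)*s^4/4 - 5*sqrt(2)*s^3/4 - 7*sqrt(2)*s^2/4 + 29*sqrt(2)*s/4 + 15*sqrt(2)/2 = (s/2 + 1/2)*(s - 5)*(s - 3)*(sqrt(2)*s/2 + sqrt(2))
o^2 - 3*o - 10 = (o - 5)*(o + 2)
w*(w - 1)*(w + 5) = w^3 + 4*w^2 - 5*w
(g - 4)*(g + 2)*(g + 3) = g^3 + g^2 - 14*g - 24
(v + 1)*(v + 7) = v^2 + 8*v + 7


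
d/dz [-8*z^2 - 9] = -16*z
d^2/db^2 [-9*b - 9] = 0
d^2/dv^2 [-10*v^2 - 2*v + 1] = -20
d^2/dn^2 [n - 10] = 0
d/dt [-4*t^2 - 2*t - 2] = -8*t - 2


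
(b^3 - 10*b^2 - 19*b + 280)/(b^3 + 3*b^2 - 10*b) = (b^2 - 15*b + 56)/(b*(b - 2))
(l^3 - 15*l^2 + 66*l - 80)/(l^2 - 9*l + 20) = (l^2 - 10*l + 16)/(l - 4)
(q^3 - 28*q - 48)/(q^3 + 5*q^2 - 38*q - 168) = (q + 2)/(q + 7)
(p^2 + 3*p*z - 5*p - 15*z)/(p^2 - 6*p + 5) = (p + 3*z)/(p - 1)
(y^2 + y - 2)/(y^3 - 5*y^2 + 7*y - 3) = (y + 2)/(y^2 - 4*y + 3)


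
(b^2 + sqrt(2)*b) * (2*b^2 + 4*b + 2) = 2*b^4 + 2*sqrt(2)*b^3 + 4*b^3 + 2*b^2 + 4*sqrt(2)*b^2 + 2*sqrt(2)*b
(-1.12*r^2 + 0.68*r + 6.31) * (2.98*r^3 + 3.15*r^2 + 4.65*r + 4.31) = -3.3376*r^5 - 1.5016*r^4 + 15.7378*r^3 + 18.2113*r^2 + 32.2723*r + 27.1961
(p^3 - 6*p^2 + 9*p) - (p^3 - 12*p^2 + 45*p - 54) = 6*p^2 - 36*p + 54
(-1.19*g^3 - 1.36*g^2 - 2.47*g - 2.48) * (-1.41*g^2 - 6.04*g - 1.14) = 1.6779*g^5 + 9.1052*g^4 + 13.0537*g^3 + 19.966*g^2 + 17.795*g + 2.8272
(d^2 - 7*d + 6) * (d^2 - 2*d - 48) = d^4 - 9*d^3 - 28*d^2 + 324*d - 288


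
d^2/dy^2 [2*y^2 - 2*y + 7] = 4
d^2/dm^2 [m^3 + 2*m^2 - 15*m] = 6*m + 4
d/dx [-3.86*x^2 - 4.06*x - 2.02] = -7.72*x - 4.06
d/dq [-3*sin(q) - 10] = -3*cos(q)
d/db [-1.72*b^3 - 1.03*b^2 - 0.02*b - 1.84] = -5.16*b^2 - 2.06*b - 0.02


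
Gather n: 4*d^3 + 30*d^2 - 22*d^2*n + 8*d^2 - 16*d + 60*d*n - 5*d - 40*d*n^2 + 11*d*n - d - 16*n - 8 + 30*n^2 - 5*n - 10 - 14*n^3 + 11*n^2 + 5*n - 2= 4*d^3 + 38*d^2 - 22*d - 14*n^3 + n^2*(41 - 40*d) + n*(-22*d^2 + 71*d - 16) - 20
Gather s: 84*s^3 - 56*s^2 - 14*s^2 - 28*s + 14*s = 84*s^3 - 70*s^2 - 14*s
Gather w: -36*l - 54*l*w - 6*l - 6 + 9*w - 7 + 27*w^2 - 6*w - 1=-42*l + 27*w^2 + w*(3 - 54*l) - 14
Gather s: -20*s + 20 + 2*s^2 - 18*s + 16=2*s^2 - 38*s + 36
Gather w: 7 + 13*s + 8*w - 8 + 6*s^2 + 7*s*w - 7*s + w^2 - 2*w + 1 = 6*s^2 + 6*s + w^2 + w*(7*s + 6)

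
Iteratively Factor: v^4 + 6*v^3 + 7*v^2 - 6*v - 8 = (v + 4)*(v^3 + 2*v^2 - v - 2) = (v - 1)*(v + 4)*(v^2 + 3*v + 2) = (v - 1)*(v + 1)*(v + 4)*(v + 2)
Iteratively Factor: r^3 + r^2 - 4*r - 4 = (r + 1)*(r^2 - 4) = (r - 2)*(r + 1)*(r + 2)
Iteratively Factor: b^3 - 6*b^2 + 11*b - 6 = (b - 3)*(b^2 - 3*b + 2) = (b - 3)*(b - 2)*(b - 1)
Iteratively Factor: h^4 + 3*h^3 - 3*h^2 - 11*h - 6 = (h - 2)*(h^3 + 5*h^2 + 7*h + 3) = (h - 2)*(h + 1)*(h^2 + 4*h + 3) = (h - 2)*(h + 1)^2*(h + 3)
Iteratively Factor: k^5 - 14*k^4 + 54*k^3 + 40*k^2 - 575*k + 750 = (k - 5)*(k^4 - 9*k^3 + 9*k^2 + 85*k - 150) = (k - 5)^2*(k^3 - 4*k^2 - 11*k + 30) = (k - 5)^2*(k + 3)*(k^2 - 7*k + 10) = (k - 5)^2*(k - 2)*(k + 3)*(k - 5)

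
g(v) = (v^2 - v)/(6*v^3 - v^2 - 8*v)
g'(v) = (2*v - 1)/(6*v^3 - v^2 - 8*v) + (v^2 - v)*(-18*v^2 + 2*v + 8)/(6*v^3 - v^2 - 8*v)^2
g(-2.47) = -0.11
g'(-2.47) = -0.08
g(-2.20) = -0.14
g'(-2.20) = -0.12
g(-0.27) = 0.17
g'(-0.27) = -0.24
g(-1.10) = -5.83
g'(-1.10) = -227.31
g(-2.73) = -0.09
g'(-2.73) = -0.06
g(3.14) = 0.04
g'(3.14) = -0.01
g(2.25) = 0.06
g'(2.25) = -0.03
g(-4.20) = -0.05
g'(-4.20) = -0.02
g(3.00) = 0.05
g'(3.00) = -0.01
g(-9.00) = -0.02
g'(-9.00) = 0.00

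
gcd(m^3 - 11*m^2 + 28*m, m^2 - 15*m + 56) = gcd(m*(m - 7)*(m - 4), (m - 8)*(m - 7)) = m - 7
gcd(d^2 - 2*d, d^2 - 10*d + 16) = d - 2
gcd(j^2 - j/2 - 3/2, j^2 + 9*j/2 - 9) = j - 3/2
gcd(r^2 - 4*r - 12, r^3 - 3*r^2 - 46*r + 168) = r - 6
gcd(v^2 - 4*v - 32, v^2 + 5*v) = 1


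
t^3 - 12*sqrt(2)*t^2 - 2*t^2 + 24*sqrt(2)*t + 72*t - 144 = (t - 2)*(t - 6*sqrt(2))^2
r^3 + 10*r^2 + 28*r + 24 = (r + 2)^2*(r + 6)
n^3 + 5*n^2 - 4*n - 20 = (n - 2)*(n + 2)*(n + 5)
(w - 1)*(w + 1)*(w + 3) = w^3 + 3*w^2 - w - 3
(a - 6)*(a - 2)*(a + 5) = a^3 - 3*a^2 - 28*a + 60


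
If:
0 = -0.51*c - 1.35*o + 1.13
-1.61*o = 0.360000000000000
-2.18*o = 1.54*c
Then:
No Solution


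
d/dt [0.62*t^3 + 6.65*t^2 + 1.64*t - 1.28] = 1.86*t^2 + 13.3*t + 1.64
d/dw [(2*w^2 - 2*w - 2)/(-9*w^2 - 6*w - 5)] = 2*(-15*w^2 - 28*w - 1)/(81*w^4 + 108*w^3 + 126*w^2 + 60*w + 25)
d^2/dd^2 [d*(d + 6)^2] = 6*d + 24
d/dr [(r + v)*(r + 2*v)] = 2*r + 3*v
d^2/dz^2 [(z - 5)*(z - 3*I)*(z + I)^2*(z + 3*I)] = 20*z^3 + z^2*(-60 + 24*I) + z*(48 - 60*I) - 80 + 36*I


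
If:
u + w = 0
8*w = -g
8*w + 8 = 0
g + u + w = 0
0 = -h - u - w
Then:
No Solution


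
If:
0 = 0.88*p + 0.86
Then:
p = -0.98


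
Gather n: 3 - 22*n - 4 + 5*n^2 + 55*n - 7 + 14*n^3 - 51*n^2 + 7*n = 14*n^3 - 46*n^2 + 40*n - 8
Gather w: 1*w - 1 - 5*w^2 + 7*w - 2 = -5*w^2 + 8*w - 3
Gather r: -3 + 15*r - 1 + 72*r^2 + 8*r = 72*r^2 + 23*r - 4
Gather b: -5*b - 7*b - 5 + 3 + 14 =12 - 12*b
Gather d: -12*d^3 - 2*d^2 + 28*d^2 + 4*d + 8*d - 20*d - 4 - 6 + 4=-12*d^3 + 26*d^2 - 8*d - 6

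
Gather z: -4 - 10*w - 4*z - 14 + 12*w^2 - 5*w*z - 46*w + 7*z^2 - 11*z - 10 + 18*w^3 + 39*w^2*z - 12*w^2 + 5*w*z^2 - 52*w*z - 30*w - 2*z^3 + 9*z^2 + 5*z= 18*w^3 - 86*w - 2*z^3 + z^2*(5*w + 16) + z*(39*w^2 - 57*w - 10) - 28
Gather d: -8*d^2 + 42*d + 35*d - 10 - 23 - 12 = -8*d^2 + 77*d - 45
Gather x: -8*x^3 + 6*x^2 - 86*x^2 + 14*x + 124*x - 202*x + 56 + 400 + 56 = -8*x^3 - 80*x^2 - 64*x + 512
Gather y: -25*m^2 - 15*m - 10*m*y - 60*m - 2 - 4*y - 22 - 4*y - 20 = -25*m^2 - 75*m + y*(-10*m - 8) - 44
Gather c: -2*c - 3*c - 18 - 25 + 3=-5*c - 40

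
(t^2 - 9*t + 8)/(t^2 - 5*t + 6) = (t^2 - 9*t + 8)/(t^2 - 5*t + 6)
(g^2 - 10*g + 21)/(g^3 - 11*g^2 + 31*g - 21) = 1/(g - 1)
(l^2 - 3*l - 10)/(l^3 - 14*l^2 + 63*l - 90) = (l + 2)/(l^2 - 9*l + 18)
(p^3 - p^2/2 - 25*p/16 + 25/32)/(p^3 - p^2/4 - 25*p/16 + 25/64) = 2*(2*p - 1)/(4*p - 1)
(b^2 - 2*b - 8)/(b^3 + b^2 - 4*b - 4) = (b - 4)/(b^2 - b - 2)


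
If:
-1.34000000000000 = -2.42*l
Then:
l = 0.55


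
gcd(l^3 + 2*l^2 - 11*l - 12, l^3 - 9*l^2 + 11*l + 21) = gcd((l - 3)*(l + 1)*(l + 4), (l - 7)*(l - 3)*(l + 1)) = l^2 - 2*l - 3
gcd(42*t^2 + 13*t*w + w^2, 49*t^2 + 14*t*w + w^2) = 7*t + w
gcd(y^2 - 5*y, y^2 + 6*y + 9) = 1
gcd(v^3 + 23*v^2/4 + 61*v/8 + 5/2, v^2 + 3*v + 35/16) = v + 5/4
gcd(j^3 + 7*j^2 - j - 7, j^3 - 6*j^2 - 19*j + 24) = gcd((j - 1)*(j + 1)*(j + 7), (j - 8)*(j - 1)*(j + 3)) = j - 1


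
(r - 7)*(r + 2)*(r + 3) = r^3 - 2*r^2 - 29*r - 42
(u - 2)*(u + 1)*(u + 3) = u^3 + 2*u^2 - 5*u - 6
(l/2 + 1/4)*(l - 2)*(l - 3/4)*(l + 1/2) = l^4/2 - 7*l^3/8 - l^2/2 + 13*l/32 + 3/16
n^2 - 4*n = n*(n - 4)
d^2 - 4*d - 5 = (d - 5)*(d + 1)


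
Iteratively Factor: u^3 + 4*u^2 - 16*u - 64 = (u + 4)*(u^2 - 16) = (u + 4)^2*(u - 4)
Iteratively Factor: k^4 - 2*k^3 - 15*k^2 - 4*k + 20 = (k + 2)*(k^3 - 4*k^2 - 7*k + 10) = (k - 1)*(k + 2)*(k^2 - 3*k - 10) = (k - 5)*(k - 1)*(k + 2)*(k + 2)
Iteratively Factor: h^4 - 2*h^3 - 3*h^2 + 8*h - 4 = (h - 2)*(h^3 - 3*h + 2) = (h - 2)*(h - 1)*(h^2 + h - 2) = (h - 2)*(h - 1)*(h + 2)*(h - 1)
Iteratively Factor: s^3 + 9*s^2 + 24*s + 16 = (s + 4)*(s^2 + 5*s + 4) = (s + 4)^2*(s + 1)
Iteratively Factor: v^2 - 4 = (v + 2)*(v - 2)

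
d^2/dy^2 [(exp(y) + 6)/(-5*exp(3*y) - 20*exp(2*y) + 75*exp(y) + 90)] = 2*(-2*exp(3*y) + 3*exp(2*y) - 8*exp(y) + 3)*exp(y)/(5*(exp(6*y) - 6*exp(5*y) + 3*exp(4*y) + 28*exp(3*y) - 9*exp(2*y) - 54*exp(y) - 27))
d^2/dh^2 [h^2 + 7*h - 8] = 2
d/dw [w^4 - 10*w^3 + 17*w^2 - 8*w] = 4*w^3 - 30*w^2 + 34*w - 8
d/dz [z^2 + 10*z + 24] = 2*z + 10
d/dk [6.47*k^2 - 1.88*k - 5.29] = 12.94*k - 1.88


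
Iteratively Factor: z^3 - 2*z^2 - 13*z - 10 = (z + 2)*(z^2 - 4*z - 5) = (z + 1)*(z + 2)*(z - 5)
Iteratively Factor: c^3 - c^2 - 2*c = (c + 1)*(c^2 - 2*c) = c*(c + 1)*(c - 2)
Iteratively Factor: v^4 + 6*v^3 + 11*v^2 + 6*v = (v)*(v^3 + 6*v^2 + 11*v + 6) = v*(v + 2)*(v^2 + 4*v + 3) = v*(v + 2)*(v + 3)*(v + 1)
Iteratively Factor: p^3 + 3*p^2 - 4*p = (p)*(p^2 + 3*p - 4) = p*(p - 1)*(p + 4)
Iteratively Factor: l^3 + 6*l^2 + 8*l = (l + 2)*(l^2 + 4*l) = l*(l + 2)*(l + 4)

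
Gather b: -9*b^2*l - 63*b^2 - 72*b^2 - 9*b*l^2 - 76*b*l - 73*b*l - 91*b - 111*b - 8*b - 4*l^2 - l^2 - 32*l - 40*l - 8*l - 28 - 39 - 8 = b^2*(-9*l - 135) + b*(-9*l^2 - 149*l - 210) - 5*l^2 - 80*l - 75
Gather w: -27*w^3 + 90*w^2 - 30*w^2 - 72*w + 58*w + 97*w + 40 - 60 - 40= -27*w^3 + 60*w^2 + 83*w - 60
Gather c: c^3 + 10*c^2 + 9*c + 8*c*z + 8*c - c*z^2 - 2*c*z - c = c^3 + 10*c^2 + c*(-z^2 + 6*z + 16)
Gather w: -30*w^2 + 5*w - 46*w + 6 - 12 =-30*w^2 - 41*w - 6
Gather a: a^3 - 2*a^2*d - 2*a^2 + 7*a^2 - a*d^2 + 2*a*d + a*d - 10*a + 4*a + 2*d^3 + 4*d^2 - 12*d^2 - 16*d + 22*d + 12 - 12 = a^3 + a^2*(5 - 2*d) + a*(-d^2 + 3*d - 6) + 2*d^3 - 8*d^2 + 6*d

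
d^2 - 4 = (d - 2)*(d + 2)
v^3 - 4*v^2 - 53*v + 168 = (v - 8)*(v - 3)*(v + 7)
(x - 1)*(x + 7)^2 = x^3 + 13*x^2 + 35*x - 49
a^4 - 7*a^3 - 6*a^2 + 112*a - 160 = (a - 5)*(a - 4)*(a - 2)*(a + 4)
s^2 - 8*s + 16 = (s - 4)^2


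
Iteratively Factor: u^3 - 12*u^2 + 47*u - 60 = (u - 5)*(u^2 - 7*u + 12) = (u - 5)*(u - 4)*(u - 3)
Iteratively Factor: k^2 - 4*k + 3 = (k - 1)*(k - 3)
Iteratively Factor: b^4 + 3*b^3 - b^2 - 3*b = (b + 1)*(b^3 + 2*b^2 - 3*b) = (b + 1)*(b + 3)*(b^2 - b) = b*(b + 1)*(b + 3)*(b - 1)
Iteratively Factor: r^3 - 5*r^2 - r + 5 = (r - 1)*(r^2 - 4*r - 5) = (r - 1)*(r + 1)*(r - 5)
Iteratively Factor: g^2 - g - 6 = (g + 2)*(g - 3)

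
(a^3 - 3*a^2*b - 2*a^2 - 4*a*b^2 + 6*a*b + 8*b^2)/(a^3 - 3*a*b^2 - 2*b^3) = (a^2 - 4*a*b - 2*a + 8*b)/(a^2 - a*b - 2*b^2)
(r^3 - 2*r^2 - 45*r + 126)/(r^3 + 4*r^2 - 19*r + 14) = (r^2 - 9*r + 18)/(r^2 - 3*r + 2)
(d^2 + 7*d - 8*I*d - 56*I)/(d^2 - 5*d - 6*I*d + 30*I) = (d^2 + d*(7 - 8*I) - 56*I)/(d^2 - d*(5 + 6*I) + 30*I)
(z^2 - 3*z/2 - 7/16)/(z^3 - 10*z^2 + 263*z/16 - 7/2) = (4*z + 1)/(4*z^2 - 33*z + 8)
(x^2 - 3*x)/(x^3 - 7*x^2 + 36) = x/(x^2 - 4*x - 12)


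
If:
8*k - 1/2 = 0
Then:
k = 1/16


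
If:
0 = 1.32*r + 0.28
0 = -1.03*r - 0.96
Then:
No Solution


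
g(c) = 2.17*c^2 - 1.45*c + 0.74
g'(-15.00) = -66.55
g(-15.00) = 510.74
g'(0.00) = -1.45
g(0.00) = 0.74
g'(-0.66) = -4.31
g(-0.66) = 2.64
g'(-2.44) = -12.04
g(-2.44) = 17.20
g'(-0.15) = -2.10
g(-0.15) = 1.01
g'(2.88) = 11.05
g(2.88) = 14.56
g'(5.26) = 21.38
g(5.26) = 53.15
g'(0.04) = -1.28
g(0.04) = 0.69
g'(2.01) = 7.27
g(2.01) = 6.59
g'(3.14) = 12.18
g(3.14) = 17.58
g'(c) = 4.34*c - 1.45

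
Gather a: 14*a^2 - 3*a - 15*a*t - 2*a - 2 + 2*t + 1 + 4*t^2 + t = 14*a^2 + a*(-15*t - 5) + 4*t^2 + 3*t - 1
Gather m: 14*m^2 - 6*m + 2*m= 14*m^2 - 4*m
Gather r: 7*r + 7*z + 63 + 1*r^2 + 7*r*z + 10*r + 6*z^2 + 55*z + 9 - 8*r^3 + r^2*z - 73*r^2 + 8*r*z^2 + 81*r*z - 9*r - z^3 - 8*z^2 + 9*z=-8*r^3 + r^2*(z - 72) + r*(8*z^2 + 88*z + 8) - z^3 - 2*z^2 + 71*z + 72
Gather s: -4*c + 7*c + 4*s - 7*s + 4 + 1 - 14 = 3*c - 3*s - 9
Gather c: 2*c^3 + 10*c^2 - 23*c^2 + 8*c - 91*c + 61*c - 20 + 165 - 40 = 2*c^3 - 13*c^2 - 22*c + 105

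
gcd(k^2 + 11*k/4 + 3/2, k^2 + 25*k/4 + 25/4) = 1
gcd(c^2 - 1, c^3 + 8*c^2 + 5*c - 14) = c - 1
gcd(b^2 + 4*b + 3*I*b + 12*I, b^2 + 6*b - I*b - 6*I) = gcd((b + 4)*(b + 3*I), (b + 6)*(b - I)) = 1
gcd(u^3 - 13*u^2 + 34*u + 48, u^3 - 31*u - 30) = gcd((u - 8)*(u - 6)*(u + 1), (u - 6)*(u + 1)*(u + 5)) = u^2 - 5*u - 6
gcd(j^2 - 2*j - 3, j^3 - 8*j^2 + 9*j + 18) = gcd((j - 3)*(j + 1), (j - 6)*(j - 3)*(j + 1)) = j^2 - 2*j - 3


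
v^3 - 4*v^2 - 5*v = v*(v - 5)*(v + 1)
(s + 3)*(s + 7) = s^2 + 10*s + 21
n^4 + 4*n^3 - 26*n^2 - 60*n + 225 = (n - 3)^2*(n + 5)^2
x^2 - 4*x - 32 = (x - 8)*(x + 4)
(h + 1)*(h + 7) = h^2 + 8*h + 7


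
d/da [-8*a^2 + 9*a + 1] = 9 - 16*a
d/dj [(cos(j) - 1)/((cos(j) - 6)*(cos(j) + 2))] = (cos(j)^2 - 2*cos(j) + 16)*sin(j)/((cos(j) - 6)^2*(cos(j) + 2)^2)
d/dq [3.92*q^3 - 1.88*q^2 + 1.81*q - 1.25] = 11.76*q^2 - 3.76*q + 1.81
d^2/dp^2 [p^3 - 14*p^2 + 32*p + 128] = 6*p - 28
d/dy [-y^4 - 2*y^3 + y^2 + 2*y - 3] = -4*y^3 - 6*y^2 + 2*y + 2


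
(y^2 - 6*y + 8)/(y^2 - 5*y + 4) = (y - 2)/(y - 1)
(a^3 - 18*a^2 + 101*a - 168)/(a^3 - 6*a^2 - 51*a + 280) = (a^2 - 10*a + 21)/(a^2 + 2*a - 35)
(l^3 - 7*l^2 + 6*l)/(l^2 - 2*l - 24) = l*(l - 1)/(l + 4)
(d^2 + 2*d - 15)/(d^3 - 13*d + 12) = (d + 5)/(d^2 + 3*d - 4)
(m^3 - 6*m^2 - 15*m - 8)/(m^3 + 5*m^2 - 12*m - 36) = (m^3 - 6*m^2 - 15*m - 8)/(m^3 + 5*m^2 - 12*m - 36)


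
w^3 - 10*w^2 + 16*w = w*(w - 8)*(w - 2)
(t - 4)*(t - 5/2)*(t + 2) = t^3 - 9*t^2/2 - 3*t + 20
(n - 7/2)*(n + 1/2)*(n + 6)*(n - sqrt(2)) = n^4 - sqrt(2)*n^3 + 3*n^3 - 79*n^2/4 - 3*sqrt(2)*n^2 - 21*n/2 + 79*sqrt(2)*n/4 + 21*sqrt(2)/2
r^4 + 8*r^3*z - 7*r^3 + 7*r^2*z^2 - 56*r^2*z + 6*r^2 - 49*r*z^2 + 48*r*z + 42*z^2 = (r - 6)*(r - 1)*(r + z)*(r + 7*z)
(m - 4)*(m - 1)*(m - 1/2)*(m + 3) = m^4 - 5*m^3/2 - 10*m^2 + 35*m/2 - 6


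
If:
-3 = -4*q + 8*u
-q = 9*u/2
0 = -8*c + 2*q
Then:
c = 27/208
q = 27/52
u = -3/26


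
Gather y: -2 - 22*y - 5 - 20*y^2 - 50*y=-20*y^2 - 72*y - 7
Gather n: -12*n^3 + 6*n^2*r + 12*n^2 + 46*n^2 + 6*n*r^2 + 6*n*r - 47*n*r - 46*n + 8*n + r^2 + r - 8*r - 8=-12*n^3 + n^2*(6*r + 58) + n*(6*r^2 - 41*r - 38) + r^2 - 7*r - 8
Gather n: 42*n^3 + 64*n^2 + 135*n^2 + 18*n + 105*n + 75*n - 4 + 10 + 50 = 42*n^3 + 199*n^2 + 198*n + 56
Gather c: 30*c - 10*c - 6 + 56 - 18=20*c + 32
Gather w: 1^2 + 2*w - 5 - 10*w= -8*w - 4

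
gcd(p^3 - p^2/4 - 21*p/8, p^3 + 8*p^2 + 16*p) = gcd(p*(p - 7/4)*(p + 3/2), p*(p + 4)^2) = p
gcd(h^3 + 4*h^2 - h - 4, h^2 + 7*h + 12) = h + 4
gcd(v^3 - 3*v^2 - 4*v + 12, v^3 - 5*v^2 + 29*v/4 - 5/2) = v - 2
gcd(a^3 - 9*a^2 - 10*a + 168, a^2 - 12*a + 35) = a - 7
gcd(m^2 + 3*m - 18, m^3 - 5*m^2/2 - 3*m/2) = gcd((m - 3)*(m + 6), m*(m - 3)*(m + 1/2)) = m - 3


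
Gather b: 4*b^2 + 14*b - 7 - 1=4*b^2 + 14*b - 8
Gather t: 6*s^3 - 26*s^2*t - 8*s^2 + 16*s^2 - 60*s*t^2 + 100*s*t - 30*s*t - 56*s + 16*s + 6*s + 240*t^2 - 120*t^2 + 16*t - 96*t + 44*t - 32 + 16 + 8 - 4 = 6*s^3 + 8*s^2 - 34*s + t^2*(120 - 60*s) + t*(-26*s^2 + 70*s - 36) - 12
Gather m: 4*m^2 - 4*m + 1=4*m^2 - 4*m + 1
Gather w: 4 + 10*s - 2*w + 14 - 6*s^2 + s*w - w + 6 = -6*s^2 + 10*s + w*(s - 3) + 24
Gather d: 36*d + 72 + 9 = 36*d + 81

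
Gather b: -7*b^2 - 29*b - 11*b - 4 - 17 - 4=-7*b^2 - 40*b - 25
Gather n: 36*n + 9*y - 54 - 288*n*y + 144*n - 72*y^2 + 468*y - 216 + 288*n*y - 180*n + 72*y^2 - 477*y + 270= 0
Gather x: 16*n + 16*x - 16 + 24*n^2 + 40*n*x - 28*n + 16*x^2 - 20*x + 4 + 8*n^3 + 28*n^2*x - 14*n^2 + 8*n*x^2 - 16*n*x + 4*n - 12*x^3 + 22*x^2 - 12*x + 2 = 8*n^3 + 10*n^2 - 8*n - 12*x^3 + x^2*(8*n + 38) + x*(28*n^2 + 24*n - 16) - 10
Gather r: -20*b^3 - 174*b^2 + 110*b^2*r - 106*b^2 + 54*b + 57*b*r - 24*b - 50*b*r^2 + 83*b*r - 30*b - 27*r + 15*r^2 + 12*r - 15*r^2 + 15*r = -20*b^3 - 280*b^2 - 50*b*r^2 + r*(110*b^2 + 140*b)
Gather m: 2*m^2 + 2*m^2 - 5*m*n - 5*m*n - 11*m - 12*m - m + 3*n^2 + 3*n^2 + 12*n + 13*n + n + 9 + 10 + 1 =4*m^2 + m*(-10*n - 24) + 6*n^2 + 26*n + 20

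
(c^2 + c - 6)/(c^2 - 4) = (c + 3)/(c + 2)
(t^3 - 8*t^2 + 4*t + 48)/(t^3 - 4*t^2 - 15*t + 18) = (t^2 - 2*t - 8)/(t^2 + 2*t - 3)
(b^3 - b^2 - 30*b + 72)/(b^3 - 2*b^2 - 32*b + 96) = (b - 3)/(b - 4)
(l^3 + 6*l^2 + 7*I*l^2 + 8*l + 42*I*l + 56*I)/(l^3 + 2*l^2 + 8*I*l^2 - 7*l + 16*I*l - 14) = (l + 4)/(l + I)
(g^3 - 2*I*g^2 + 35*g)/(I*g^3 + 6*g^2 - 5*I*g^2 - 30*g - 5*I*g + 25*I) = -g*(I*g^2 + 2*g + 35*I)/(g^3 - g^2*(5 + 6*I) - 5*g*(1 - 6*I) + 25)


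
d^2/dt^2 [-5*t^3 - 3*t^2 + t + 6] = -30*t - 6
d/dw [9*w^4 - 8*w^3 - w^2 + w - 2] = 36*w^3 - 24*w^2 - 2*w + 1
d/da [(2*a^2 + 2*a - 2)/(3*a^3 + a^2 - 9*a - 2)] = 2*(-3*a^4 - 6*a^3 - a^2 - 2*a - 11)/(9*a^6 + 6*a^5 - 53*a^4 - 30*a^3 + 77*a^2 + 36*a + 4)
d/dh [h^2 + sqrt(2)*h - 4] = 2*h + sqrt(2)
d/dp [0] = 0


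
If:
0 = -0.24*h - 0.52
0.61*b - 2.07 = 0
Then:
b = 3.39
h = -2.17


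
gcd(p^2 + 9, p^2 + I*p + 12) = p - 3*I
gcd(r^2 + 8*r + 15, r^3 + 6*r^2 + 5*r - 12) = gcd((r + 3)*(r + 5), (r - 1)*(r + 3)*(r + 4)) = r + 3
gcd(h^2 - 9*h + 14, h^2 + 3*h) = 1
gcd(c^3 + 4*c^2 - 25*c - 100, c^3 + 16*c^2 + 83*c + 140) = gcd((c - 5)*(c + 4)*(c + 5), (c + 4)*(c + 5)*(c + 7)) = c^2 + 9*c + 20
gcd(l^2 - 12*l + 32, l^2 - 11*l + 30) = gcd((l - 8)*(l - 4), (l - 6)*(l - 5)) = 1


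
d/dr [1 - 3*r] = -3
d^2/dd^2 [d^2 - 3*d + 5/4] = 2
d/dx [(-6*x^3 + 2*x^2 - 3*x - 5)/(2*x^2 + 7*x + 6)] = (-12*x^4 - 84*x^3 - 88*x^2 + 44*x + 17)/(4*x^4 + 28*x^3 + 73*x^2 + 84*x + 36)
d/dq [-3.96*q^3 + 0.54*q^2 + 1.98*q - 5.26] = -11.88*q^2 + 1.08*q + 1.98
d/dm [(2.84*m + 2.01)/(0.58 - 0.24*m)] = (0.511104*m - 1.235168)/(0.24*m - 0.58)^3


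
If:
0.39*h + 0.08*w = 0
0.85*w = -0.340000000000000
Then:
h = 0.08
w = -0.40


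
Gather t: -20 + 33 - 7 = 6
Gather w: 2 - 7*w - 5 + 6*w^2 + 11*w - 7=6*w^2 + 4*w - 10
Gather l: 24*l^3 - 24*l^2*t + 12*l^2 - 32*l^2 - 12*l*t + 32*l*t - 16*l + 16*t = 24*l^3 + l^2*(-24*t - 20) + l*(20*t - 16) + 16*t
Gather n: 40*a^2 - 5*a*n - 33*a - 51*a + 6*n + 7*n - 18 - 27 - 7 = 40*a^2 - 84*a + n*(13 - 5*a) - 52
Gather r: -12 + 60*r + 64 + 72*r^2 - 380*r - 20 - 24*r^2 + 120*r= 48*r^2 - 200*r + 32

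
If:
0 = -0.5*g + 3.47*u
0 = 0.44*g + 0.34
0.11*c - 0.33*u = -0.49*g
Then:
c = 3.11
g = -0.77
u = -0.11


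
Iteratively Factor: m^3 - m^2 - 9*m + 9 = (m - 1)*(m^2 - 9) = (m - 1)*(m + 3)*(m - 3)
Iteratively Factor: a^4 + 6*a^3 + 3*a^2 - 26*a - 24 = (a - 2)*(a^3 + 8*a^2 + 19*a + 12) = (a - 2)*(a + 4)*(a^2 + 4*a + 3) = (a - 2)*(a + 3)*(a + 4)*(a + 1)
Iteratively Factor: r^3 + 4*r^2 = (r)*(r^2 + 4*r) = r^2*(r + 4)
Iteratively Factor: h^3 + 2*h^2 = (h)*(h^2 + 2*h) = h^2*(h + 2)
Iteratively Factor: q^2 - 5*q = (q - 5)*(q)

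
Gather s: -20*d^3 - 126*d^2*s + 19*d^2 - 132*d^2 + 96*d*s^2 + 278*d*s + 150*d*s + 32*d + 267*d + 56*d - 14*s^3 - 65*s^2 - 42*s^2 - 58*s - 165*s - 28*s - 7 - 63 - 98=-20*d^3 - 113*d^2 + 355*d - 14*s^3 + s^2*(96*d - 107) + s*(-126*d^2 + 428*d - 251) - 168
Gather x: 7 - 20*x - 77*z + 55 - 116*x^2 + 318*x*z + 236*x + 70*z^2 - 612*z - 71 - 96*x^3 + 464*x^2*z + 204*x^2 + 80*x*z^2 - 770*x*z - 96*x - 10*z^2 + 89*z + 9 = -96*x^3 + x^2*(464*z + 88) + x*(80*z^2 - 452*z + 120) + 60*z^2 - 600*z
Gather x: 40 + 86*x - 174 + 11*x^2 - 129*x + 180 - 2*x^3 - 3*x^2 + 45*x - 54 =-2*x^3 + 8*x^2 + 2*x - 8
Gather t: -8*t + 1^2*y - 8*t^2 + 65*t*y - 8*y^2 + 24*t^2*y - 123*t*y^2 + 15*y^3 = t^2*(24*y - 8) + t*(-123*y^2 + 65*y - 8) + 15*y^3 - 8*y^2 + y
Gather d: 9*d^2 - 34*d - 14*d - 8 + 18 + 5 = 9*d^2 - 48*d + 15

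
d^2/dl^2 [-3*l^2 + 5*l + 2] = -6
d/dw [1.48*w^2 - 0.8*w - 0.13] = 2.96*w - 0.8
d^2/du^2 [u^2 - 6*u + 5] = 2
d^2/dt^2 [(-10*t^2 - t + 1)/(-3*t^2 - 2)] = 2*(9*t^3 - 207*t^2 - 18*t + 46)/(27*t^6 + 54*t^4 + 36*t^2 + 8)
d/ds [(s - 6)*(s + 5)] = 2*s - 1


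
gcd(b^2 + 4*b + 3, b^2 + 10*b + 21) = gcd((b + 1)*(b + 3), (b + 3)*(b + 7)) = b + 3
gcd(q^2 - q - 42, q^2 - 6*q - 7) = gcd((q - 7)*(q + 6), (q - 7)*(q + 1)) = q - 7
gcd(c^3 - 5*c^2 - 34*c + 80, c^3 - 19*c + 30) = c^2 + 3*c - 10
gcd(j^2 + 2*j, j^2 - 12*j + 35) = 1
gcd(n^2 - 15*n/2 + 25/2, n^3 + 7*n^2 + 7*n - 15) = 1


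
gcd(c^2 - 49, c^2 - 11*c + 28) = c - 7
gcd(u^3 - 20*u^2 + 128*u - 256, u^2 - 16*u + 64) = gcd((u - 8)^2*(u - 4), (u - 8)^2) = u^2 - 16*u + 64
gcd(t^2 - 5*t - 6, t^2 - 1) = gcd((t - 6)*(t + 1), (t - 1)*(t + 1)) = t + 1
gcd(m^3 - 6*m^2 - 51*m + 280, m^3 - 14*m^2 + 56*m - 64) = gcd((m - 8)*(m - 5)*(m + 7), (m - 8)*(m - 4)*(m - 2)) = m - 8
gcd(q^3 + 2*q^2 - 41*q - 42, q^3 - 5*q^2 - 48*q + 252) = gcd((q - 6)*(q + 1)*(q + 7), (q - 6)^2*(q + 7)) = q^2 + q - 42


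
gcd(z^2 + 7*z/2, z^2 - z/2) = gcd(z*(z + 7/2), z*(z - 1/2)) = z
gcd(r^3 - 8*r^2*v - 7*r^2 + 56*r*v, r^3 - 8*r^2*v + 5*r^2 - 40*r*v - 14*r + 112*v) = r - 8*v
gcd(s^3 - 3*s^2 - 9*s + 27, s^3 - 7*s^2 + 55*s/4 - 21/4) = s - 3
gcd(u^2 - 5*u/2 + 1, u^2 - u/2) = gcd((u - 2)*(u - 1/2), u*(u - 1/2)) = u - 1/2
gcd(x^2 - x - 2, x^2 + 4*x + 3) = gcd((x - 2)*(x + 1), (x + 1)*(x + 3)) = x + 1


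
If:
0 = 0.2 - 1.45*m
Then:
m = 0.14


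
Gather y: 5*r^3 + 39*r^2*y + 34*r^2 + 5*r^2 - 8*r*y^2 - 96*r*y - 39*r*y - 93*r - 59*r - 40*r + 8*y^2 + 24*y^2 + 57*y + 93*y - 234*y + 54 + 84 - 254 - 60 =5*r^3 + 39*r^2 - 192*r + y^2*(32 - 8*r) + y*(39*r^2 - 135*r - 84) - 176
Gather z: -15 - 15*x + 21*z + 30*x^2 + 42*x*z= 30*x^2 - 15*x + z*(42*x + 21) - 15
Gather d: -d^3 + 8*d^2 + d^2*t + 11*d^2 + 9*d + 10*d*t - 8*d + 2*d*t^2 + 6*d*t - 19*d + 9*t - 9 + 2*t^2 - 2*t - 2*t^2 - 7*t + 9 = -d^3 + d^2*(t + 19) + d*(2*t^2 + 16*t - 18)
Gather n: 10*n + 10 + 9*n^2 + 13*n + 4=9*n^2 + 23*n + 14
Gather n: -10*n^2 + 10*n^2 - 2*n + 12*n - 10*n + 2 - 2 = 0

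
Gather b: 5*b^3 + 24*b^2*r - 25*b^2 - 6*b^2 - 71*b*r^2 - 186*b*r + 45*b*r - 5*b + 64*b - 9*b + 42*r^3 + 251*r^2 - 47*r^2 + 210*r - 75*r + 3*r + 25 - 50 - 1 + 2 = 5*b^3 + b^2*(24*r - 31) + b*(-71*r^2 - 141*r + 50) + 42*r^3 + 204*r^2 + 138*r - 24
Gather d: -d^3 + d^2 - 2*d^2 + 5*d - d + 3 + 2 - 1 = -d^3 - d^2 + 4*d + 4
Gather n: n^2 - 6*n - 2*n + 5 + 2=n^2 - 8*n + 7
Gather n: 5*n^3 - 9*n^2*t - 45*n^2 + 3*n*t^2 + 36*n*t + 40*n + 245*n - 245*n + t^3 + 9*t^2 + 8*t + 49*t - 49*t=5*n^3 + n^2*(-9*t - 45) + n*(3*t^2 + 36*t + 40) + t^3 + 9*t^2 + 8*t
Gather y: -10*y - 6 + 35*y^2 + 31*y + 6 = 35*y^2 + 21*y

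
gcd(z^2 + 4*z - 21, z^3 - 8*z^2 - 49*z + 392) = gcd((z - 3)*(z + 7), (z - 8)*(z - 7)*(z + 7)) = z + 7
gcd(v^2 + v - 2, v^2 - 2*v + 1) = v - 1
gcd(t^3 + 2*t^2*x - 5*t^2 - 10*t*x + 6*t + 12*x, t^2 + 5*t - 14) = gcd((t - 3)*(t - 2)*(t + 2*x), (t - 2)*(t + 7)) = t - 2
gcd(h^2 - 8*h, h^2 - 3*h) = h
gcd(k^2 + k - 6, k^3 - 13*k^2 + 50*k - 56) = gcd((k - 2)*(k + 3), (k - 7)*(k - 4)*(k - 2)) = k - 2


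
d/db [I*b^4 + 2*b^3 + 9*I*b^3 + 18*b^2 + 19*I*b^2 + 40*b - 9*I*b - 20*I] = 4*I*b^3 + b^2*(6 + 27*I) + b*(36 + 38*I) + 40 - 9*I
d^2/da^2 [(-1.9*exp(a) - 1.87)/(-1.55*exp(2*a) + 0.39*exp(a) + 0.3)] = (4.56475*exp(4*a) + 19.11925*exp(3*a) + 1.909755*exp(2*a) + 3.540327*exp(a) - 0.04779)*exp(a)/(3.723875*exp(6*a) - 2.810925*exp(5*a) - 1.454985*exp(4*a) + 1.028781*exp(3*a) + 0.28161*exp(2*a) - 0.1053*exp(a) - 0.027)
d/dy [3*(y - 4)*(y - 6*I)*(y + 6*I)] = 9*y^2 - 24*y + 108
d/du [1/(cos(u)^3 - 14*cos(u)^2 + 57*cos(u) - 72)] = (3*cos(u) - 19)*sin(u)/((cos(u) - 8)^2*(cos(u) - 3)^3)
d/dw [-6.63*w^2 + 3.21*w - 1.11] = 3.21 - 13.26*w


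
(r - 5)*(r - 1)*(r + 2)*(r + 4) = r^4 - 23*r^2 - 18*r + 40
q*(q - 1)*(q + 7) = q^3 + 6*q^2 - 7*q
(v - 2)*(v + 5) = v^2 + 3*v - 10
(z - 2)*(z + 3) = z^2 + z - 6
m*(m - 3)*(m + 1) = m^3 - 2*m^2 - 3*m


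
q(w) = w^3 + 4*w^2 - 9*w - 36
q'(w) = 3*w^2 + 8*w - 9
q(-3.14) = 0.74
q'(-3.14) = -4.54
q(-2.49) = -4.23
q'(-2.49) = -10.32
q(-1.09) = -22.73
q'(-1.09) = -14.16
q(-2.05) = -9.36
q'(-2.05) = -12.79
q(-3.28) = 1.27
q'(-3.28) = -2.96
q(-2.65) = -2.67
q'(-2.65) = -9.13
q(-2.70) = -2.22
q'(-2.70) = -8.73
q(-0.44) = -31.35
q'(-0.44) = -11.94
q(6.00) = 270.00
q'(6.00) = 147.00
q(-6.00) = -54.00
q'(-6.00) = 51.00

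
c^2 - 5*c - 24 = (c - 8)*(c + 3)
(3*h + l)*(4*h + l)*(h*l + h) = 12*h^3*l + 12*h^3 + 7*h^2*l^2 + 7*h^2*l + h*l^3 + h*l^2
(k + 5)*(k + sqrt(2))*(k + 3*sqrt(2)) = k^3 + 5*k^2 + 4*sqrt(2)*k^2 + 6*k + 20*sqrt(2)*k + 30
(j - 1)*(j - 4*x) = j^2 - 4*j*x - j + 4*x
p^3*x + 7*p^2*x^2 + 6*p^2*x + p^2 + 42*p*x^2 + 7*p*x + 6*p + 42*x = (p + 6)*(p + 7*x)*(p*x + 1)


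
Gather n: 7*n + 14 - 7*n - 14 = 0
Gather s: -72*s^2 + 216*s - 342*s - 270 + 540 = -72*s^2 - 126*s + 270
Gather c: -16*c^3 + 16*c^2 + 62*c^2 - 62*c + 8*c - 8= -16*c^3 + 78*c^2 - 54*c - 8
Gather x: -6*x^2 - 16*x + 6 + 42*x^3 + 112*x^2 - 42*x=42*x^3 + 106*x^2 - 58*x + 6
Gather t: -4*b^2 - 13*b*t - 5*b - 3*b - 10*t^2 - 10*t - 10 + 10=-4*b^2 - 8*b - 10*t^2 + t*(-13*b - 10)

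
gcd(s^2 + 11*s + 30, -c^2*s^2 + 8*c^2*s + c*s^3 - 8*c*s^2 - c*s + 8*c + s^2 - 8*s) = 1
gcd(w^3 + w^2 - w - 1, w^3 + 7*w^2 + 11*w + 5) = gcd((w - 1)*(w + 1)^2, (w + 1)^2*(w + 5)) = w^2 + 2*w + 1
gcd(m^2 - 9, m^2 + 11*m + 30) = 1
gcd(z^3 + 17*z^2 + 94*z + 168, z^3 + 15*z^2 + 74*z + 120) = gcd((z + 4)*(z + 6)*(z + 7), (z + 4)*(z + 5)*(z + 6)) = z^2 + 10*z + 24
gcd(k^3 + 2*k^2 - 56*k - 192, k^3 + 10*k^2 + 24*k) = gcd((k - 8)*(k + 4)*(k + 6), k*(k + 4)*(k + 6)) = k^2 + 10*k + 24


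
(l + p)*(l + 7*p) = l^2 + 8*l*p + 7*p^2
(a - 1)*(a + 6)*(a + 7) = a^3 + 12*a^2 + 29*a - 42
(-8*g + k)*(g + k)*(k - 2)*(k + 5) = -8*g^2*k^2 - 24*g^2*k + 80*g^2 - 7*g*k^3 - 21*g*k^2 + 70*g*k + k^4 + 3*k^3 - 10*k^2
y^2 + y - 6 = (y - 2)*(y + 3)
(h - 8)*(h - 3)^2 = h^3 - 14*h^2 + 57*h - 72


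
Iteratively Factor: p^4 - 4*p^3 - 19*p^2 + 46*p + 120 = (p + 3)*(p^3 - 7*p^2 + 2*p + 40) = (p - 4)*(p + 3)*(p^2 - 3*p - 10) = (p - 4)*(p + 2)*(p + 3)*(p - 5)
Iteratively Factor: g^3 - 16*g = (g + 4)*(g^2 - 4*g) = (g - 4)*(g + 4)*(g)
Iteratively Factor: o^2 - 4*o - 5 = (o - 5)*(o + 1)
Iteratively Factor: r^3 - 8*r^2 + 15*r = (r - 5)*(r^2 - 3*r) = r*(r - 5)*(r - 3)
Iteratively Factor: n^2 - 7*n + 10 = (n - 5)*(n - 2)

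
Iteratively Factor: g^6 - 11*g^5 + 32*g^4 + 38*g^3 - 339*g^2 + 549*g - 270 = (g + 3)*(g^5 - 14*g^4 + 74*g^3 - 184*g^2 + 213*g - 90) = (g - 1)*(g + 3)*(g^4 - 13*g^3 + 61*g^2 - 123*g + 90) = (g - 3)*(g - 1)*(g + 3)*(g^3 - 10*g^2 + 31*g - 30) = (g - 3)*(g - 2)*(g - 1)*(g + 3)*(g^2 - 8*g + 15) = (g - 5)*(g - 3)*(g - 2)*(g - 1)*(g + 3)*(g - 3)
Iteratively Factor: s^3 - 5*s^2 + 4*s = (s - 4)*(s^2 - s) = (s - 4)*(s - 1)*(s)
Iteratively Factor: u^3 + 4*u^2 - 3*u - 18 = (u + 3)*(u^2 + u - 6) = (u - 2)*(u + 3)*(u + 3)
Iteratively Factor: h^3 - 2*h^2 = (h)*(h^2 - 2*h) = h^2*(h - 2)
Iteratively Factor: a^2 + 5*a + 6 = (a + 2)*(a + 3)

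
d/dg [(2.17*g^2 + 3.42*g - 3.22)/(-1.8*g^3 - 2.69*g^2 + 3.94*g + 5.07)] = (3.906*g^4 + 12.312*g^3 + 0.361599999999996*g^2 + 4.6802*g + 30.0262)/(3.24*g^6 + 9.684*g^5 - 6.9479*g^4 - 39.4492*g^3 - 11.753*g^2 + 39.9516*g + 25.7049)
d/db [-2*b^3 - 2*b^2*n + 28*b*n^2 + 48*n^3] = -6*b^2 - 4*b*n + 28*n^2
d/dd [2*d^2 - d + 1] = 4*d - 1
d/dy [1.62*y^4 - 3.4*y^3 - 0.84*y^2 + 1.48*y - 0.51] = 6.48*y^3 - 10.2*y^2 - 1.68*y + 1.48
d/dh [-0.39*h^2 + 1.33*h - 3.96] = 1.33 - 0.78*h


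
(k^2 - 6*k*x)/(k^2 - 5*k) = (k - 6*x)/(k - 5)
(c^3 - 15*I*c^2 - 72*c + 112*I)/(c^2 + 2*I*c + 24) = (c^2 - 11*I*c - 28)/(c + 6*I)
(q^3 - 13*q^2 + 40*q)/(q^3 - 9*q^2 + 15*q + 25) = q*(q - 8)/(q^2 - 4*q - 5)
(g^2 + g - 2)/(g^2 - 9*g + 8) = (g + 2)/(g - 8)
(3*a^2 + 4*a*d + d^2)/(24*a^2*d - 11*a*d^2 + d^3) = (3*a^2 + 4*a*d + d^2)/(d*(24*a^2 - 11*a*d + d^2))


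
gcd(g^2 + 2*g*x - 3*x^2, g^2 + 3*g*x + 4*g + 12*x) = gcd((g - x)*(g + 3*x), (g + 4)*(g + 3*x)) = g + 3*x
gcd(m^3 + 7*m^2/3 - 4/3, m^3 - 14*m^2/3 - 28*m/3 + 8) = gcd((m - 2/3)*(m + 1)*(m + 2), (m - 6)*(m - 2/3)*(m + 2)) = m^2 + 4*m/3 - 4/3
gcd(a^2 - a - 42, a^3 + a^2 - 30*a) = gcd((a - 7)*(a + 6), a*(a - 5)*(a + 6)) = a + 6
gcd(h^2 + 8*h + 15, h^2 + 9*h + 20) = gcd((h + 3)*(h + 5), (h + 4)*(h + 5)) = h + 5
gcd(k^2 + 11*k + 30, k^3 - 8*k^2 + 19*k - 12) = 1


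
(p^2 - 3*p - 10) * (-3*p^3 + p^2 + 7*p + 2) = -3*p^5 + 10*p^4 + 34*p^3 - 29*p^2 - 76*p - 20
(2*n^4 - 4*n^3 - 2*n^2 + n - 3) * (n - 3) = 2*n^5 - 10*n^4 + 10*n^3 + 7*n^2 - 6*n + 9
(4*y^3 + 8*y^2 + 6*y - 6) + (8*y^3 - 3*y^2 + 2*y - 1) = 12*y^3 + 5*y^2 + 8*y - 7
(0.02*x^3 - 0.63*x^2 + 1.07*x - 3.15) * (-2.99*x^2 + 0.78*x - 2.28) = -0.0598*x^5 + 1.8993*x^4 - 3.7363*x^3 + 11.6895*x^2 - 4.8966*x + 7.182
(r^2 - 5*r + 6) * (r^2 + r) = r^4 - 4*r^3 + r^2 + 6*r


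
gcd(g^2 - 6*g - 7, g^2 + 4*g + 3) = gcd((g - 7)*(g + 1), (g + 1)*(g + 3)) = g + 1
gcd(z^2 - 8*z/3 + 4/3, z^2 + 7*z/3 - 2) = z - 2/3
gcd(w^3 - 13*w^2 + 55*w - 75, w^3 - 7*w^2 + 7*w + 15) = w^2 - 8*w + 15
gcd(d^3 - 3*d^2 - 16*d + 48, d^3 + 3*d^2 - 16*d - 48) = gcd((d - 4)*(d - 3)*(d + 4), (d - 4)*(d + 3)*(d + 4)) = d^2 - 16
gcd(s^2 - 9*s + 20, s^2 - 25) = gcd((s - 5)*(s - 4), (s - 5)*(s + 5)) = s - 5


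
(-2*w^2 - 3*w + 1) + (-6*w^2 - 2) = -8*w^2 - 3*w - 1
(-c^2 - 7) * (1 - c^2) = c^4 + 6*c^2 - 7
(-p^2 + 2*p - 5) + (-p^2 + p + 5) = -2*p^2 + 3*p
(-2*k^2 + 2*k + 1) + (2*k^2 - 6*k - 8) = -4*k - 7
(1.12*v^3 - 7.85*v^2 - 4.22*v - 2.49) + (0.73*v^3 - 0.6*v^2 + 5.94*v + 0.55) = 1.85*v^3 - 8.45*v^2 + 1.72*v - 1.94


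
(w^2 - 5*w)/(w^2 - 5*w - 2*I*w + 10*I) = w/(w - 2*I)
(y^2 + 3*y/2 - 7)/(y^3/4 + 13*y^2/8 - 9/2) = 4*(2*y^2 + 3*y - 14)/(2*y^3 + 13*y^2 - 36)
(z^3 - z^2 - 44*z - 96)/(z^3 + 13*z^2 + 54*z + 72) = (z - 8)/(z + 6)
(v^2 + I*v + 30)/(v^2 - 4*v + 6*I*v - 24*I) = (v - 5*I)/(v - 4)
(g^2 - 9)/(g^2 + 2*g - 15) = (g + 3)/(g + 5)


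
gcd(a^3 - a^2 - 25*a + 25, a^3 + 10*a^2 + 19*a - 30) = a^2 + 4*a - 5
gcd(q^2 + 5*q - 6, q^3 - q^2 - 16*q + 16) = q - 1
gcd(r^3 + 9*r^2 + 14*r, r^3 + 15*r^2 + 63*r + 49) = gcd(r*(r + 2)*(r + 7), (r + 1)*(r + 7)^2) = r + 7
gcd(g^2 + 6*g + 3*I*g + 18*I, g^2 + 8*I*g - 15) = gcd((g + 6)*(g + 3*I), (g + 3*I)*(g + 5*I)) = g + 3*I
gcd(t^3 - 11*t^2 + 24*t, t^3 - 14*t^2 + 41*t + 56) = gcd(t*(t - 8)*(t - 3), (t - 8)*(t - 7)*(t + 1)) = t - 8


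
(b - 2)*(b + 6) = b^2 + 4*b - 12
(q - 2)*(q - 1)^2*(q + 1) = q^4 - 3*q^3 + q^2 + 3*q - 2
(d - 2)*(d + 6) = d^2 + 4*d - 12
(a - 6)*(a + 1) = a^2 - 5*a - 6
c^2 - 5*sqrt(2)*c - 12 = (c - 6*sqrt(2))*(c + sqrt(2))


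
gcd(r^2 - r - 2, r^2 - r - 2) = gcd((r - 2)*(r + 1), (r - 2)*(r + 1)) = r^2 - r - 2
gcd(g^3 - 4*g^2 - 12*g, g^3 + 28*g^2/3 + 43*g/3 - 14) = 1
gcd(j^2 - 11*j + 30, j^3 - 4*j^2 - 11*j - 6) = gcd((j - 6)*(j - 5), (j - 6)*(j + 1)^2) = j - 6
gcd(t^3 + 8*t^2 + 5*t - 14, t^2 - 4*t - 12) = t + 2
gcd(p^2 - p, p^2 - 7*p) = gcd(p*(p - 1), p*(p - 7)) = p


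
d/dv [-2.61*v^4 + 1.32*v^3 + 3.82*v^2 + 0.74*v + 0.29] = -10.44*v^3 + 3.96*v^2 + 7.64*v + 0.74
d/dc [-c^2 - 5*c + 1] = -2*c - 5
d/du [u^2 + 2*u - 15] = 2*u + 2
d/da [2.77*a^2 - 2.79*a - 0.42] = 5.54*a - 2.79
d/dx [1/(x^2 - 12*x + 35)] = 2*(6 - x)/(x^2 - 12*x + 35)^2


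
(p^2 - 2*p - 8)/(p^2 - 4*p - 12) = (p - 4)/(p - 6)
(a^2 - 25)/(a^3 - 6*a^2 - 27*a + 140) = (a - 5)/(a^2 - 11*a + 28)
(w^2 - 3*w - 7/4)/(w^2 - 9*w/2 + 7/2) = (w + 1/2)/(w - 1)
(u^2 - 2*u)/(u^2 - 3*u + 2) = u/(u - 1)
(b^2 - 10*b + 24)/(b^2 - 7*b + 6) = (b - 4)/(b - 1)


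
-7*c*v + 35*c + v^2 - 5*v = (-7*c + v)*(v - 5)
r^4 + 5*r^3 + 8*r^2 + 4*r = r*(r + 1)*(r + 2)^2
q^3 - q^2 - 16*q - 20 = (q - 5)*(q + 2)^2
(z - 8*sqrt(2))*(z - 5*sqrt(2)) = z^2 - 13*sqrt(2)*z + 80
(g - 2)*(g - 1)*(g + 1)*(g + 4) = g^4 + 2*g^3 - 9*g^2 - 2*g + 8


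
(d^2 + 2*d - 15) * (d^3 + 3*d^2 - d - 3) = d^5 + 5*d^4 - 10*d^3 - 50*d^2 + 9*d + 45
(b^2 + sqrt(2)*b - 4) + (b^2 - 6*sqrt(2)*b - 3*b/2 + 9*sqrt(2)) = 2*b^2 - 5*sqrt(2)*b - 3*b/2 - 4 + 9*sqrt(2)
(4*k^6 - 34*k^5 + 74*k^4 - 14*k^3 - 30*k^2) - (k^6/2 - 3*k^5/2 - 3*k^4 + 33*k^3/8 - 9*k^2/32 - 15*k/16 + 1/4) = 7*k^6/2 - 65*k^5/2 + 77*k^4 - 145*k^3/8 - 951*k^2/32 + 15*k/16 - 1/4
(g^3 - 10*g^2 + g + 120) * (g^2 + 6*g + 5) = g^5 - 4*g^4 - 54*g^3 + 76*g^2 + 725*g + 600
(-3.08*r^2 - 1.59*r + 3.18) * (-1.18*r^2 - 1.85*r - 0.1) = 3.6344*r^4 + 7.5742*r^3 - 0.502899999999999*r^2 - 5.724*r - 0.318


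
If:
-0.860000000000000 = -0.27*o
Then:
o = 3.19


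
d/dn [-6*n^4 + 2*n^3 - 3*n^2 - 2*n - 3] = -24*n^3 + 6*n^2 - 6*n - 2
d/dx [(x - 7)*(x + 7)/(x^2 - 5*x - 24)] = 5*(-x^2 + 10*x - 49)/(x^4 - 10*x^3 - 23*x^2 + 240*x + 576)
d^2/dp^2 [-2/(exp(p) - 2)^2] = -8*(exp(p) + 1)*exp(p)/(exp(p) - 2)^4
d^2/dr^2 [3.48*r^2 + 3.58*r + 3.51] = 6.96000000000000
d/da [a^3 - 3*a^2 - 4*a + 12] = 3*a^2 - 6*a - 4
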